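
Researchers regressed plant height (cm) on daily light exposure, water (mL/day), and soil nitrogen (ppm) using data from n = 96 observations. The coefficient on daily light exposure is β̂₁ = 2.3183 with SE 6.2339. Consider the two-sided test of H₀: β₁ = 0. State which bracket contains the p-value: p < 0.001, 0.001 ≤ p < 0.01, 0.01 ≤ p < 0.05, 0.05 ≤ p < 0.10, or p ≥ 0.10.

p ≥ 0.10

t = 2.3183 / 6.2339 = 0.372.
df = n − k − 1 = 96 − 3 − 1 = 92.
Two-sided p = 2·P(T_{92} > |t|) ≈ 0.7108.
So p ≥ 0.10.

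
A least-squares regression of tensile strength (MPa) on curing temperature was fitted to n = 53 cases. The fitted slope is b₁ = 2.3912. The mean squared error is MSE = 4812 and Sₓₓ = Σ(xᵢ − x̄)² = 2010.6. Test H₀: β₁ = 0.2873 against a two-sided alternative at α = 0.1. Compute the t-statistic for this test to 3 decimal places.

SE(b₁) = √(MSE/Sₓₓ) = √(4812/2010.6) = 1.54703.
t = (2.3912 − 0.2873) / 1.54703 = 1.360.
df = n − 2 = 51.
Two-sided p ≈ 0.1798, which is ≥ 0.1, so fail to reject H₀.
The data are consistent with a true slope of 0.2873 MPa per unit of curing temperature.

t = 1.360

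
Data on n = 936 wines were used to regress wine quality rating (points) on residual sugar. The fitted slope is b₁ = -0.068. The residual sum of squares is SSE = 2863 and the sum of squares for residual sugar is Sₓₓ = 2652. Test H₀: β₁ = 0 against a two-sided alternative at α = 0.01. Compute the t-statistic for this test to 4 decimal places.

t = -2.0001

MSE = SSE/(n − 2) = 2863/934 = 3.06531.
SE(b₁) = √(MSE/Sₓₓ) = √(3.06531/2652) = 0.0339978.
t = -0.068 / 0.0339978 = -2.0001.
df = n − 2 = 934.
Two-sided p ≈ 0.0458, which is ≥ 0.01, so fail to reject H₀.
The data do not give significant evidence of an association between residual sugar and wine quality rating.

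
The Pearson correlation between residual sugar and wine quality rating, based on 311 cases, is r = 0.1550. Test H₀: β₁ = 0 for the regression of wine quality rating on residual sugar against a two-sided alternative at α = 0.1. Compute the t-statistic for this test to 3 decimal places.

t = r·√(n − 2)/√(1 − r²) = 0.1550·√309/√0.975975 = 2.758.
df = n − 2 = 309.
Two-sided p ≈ 0.0062, which is < 0.1, so reject H₀.
There is evidence of a linear association between residual sugar and wine quality rating.

t = 2.758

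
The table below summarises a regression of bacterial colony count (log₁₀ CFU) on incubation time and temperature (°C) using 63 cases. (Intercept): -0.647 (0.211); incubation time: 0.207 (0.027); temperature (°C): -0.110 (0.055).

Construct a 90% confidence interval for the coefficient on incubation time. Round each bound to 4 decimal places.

(0.1619, 0.2521)

Read off: b = 0.207, SE = 0.027 for incubation time.
df = n − k − 1 = 63 − 2 − 1 = 60.
t* = t_{0.05, 60} = 1.670649.
Margin = t* × SE = 1.670649 × 0.027 = 0.045108.
CI: 0.207 ± 0.045108 → (0.1619, 0.2521).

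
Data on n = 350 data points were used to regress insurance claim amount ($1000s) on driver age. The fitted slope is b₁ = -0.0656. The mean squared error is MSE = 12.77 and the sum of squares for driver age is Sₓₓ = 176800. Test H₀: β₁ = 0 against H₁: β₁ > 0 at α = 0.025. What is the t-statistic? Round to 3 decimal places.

t = -7.719

SE(b₁) = √(MSE/Sₓₓ) = √(12.77/176800) = 0.00849874.
t = -0.0656 / 0.00849874 = -7.719.
df = n − 2 = 348.
One-sided p ≈ 1.0000, which is ≥ 0.025, so fail to reject H₀.
The data do not give significant evidence that the true slope on driver age is positive.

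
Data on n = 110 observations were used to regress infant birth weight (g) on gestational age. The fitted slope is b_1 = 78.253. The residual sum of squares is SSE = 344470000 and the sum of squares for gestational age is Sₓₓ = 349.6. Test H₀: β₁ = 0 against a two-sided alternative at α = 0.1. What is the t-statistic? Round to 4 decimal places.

MSE = SSE/(n − 2) = 344470000/108 = 3.18954e+06.
SE(b_1) = √(MSE/Sₓₓ) = √(3.18954e+06/349.6) = 95.5164.
t = 78.253 / 95.5164 = 0.8193.
df = n − 2 = 108.
Two-sided p ≈ 0.4144, which is ≥ 0.1, so fail to reject H₀.
The data do not give significant evidence of an association between gestational age and infant birth weight.

t = 0.8193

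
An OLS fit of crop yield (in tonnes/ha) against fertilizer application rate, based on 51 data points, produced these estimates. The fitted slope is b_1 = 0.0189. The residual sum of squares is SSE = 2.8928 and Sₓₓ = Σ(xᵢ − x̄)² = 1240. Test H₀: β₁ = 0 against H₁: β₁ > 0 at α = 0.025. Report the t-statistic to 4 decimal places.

MSE = SSE/(n − 2) = 2.8928/49 = 0.0590367.
SE(b_1) = √(MSE/Sₓₓ) = √(0.0590367/1240) = 0.00690002.
t = 0.0189 / 0.00690002 = 2.7391.
df = n − 2 = 49.
One-sided p ≈ 0.0043, which is < 0.025, so reject H₀.
There is evidence that the true slope on fertilizer application rate is positive.

t = 2.7391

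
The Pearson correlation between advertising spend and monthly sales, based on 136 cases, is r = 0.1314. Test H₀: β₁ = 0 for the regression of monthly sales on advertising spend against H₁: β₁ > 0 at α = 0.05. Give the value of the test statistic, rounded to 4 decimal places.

t = 1.5344

t = r·√(n − 2)/√(1 − r²) = 0.1314·√134/√0.982734 = 1.5344.
df = n − 2 = 134.
One-sided p ≈ 0.0636, which is ≥ 0.05, so fail to reject H₀.
The data do not give significant evidence of a linear association between advertising spend and monthly sales.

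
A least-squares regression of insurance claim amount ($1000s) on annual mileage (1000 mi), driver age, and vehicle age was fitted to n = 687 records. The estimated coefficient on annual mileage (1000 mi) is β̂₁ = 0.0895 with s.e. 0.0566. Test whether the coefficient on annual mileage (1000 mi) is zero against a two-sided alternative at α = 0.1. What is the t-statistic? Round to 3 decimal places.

t = 1.581

H₀: β₁ = 0 vs H₁: β₁ ≠ 0.
t = (β̂₁ − β₁⁰)/SE = 0.0895 / 0.0566 = 1.581.
df = n − k − 1 = 687 − 3 − 1 = 683.
Two-sided p ≈ 0.1143, which is ≥ 0.1, so fail to reject H₀.
The data do not give significant evidence of an association between annual mileage (1000 mi) and insurance claim amount, after adjusting for the other predictors.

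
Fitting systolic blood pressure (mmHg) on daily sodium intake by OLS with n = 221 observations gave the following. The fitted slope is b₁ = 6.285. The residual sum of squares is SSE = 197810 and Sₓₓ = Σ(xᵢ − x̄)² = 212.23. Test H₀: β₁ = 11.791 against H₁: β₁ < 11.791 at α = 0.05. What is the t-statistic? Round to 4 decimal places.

t = -2.6689

MSE = SSE/(n − 2) = 197810/219 = 903.242.
SE(b₁) = √(MSE/Sₓₓ) = √(903.242/212.23) = 2.063.
t = (6.285 − 11.791) / 2.063 = -2.6689.
df = n − 2 = 219.
One-sided p ≈ 0.0041, which is < 0.05, so reject H₀.
There is evidence that the true slope on daily sodium intake is below 11.791 mmHg per unit.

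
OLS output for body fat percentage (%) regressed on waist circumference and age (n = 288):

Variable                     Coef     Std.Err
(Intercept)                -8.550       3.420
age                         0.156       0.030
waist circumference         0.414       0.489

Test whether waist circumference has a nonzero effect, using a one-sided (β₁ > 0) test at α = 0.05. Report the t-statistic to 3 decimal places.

t = 0.847

Read off: b = 0.414, SE = 0.489 for waist circumference.
H₀: β₁ = 0 vs H₁: β₁ > 0.
t = 0.414 / 0.489 = 0.847.
df = n − k − 1 = 288 − 2 − 1 = 285.
One-sided p ≈ 0.1990, which is ≥ 0.05, so fail to reject H₀.
The data do not give significant evidence that the true slope on waist circumference is positive, holding the other predictors fixed.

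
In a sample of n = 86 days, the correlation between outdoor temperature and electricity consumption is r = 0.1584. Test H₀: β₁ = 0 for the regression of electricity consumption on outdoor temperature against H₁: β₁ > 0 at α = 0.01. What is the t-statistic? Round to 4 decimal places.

t = r·√(n − 2)/√(1 − r²) = 0.1584·√84/√0.974909 = 1.4703.
df = n − 2 = 84.
One-sided p ≈ 0.0726, which is ≥ 0.01, so fail to reject H₀.
The data do not give significant evidence of a linear association between outdoor temperature and electricity consumption.

t = 1.4703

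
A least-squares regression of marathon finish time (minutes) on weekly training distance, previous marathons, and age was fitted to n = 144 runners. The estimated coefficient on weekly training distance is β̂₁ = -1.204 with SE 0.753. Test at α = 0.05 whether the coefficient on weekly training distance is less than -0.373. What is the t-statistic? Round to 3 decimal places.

t = -1.104

H₀: β₁ = -0.373 vs H₁: β₁ < -0.373.
t = (β̂₁ − β₁⁰)/SE = (-1.204 − (-0.373)) / 0.753 = -1.104.
df = n − k − 1 = 144 − 3 − 1 = 140.
One-sided p ≈ 0.1358, which is ≥ 0.05, so fail to reject H₀.
The data do not give significant evidence that the true slope on weekly training distance is below -0.373 minutes per unit, holding the other predictors fixed.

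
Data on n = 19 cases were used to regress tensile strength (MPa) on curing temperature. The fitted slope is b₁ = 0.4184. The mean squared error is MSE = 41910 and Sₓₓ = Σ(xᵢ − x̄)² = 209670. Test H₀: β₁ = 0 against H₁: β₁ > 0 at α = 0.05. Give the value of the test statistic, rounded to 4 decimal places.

t = 0.9358

SE(b₁) = √(MSE/Sₓₓ) = √(41910/209670) = 0.447086.
t = 0.4184 / 0.447086 = 0.9358.
df = n − 2 = 17.
One-sided p ≈ 0.1812, which is ≥ 0.05, so fail to reject H₀.
The data do not give significant evidence that the true slope on curing temperature is positive.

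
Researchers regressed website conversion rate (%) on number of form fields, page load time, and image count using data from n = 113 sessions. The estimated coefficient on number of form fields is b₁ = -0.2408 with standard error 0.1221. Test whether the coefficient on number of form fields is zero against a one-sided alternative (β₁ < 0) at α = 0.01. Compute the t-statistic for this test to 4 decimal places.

t = -1.9722

H₀: β₁ = 0 vs H₁: β₁ < 0.
t = (b₁ − β₁⁰)/SE = -0.2408 / 0.1221 = -1.9722.
df = n − k − 1 = 113 − 3 − 1 = 109.
One-sided p ≈ 0.0256, which is ≥ 0.01, so fail to reject H₀.
The data do not give significant evidence that the true slope on number of form fields is negative, holding the other predictors fixed.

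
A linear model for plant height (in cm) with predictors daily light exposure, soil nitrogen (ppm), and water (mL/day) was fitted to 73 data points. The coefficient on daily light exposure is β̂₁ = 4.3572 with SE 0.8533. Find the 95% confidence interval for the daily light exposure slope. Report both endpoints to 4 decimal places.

(2.6549, 6.0595)

df = n − k − 1 = 73 − 3 − 1 = 69.
t* = t_{0.025, 69} = 1.994945.
Margin = t* × SE = 1.994945 × 0.8533 = 1.702287.
CI: 4.3572 ± 1.702287 → (2.6549, 6.0595).
With 95% confidence, each one-unit increase in daily light exposure is associated with a change of between 2.6549 and 6.0595 cm in plant height, holding the other predictors fixed.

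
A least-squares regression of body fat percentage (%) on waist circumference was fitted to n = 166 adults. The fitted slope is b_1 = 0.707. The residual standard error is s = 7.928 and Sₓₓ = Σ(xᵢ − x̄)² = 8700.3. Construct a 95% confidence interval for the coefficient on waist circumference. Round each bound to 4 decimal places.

SE(b_1) = s/√Sₓₓ = 7.928/√8700.3 = 0.0849956.
df = n − 2 = 164.
t* = t_{0.025, 164} = 1.974535.
Margin = t* × SE = 1.974535 × 0.0849956 = 0.167827.
CI: 0.707 ± 0.167827 → (0.5392, 0.8748).
With 95% confidence, each one-unit increase in waist circumference is associated with a change of between 0.5392 and 0.8748 % in body fat percentage.

(0.5392, 0.8748)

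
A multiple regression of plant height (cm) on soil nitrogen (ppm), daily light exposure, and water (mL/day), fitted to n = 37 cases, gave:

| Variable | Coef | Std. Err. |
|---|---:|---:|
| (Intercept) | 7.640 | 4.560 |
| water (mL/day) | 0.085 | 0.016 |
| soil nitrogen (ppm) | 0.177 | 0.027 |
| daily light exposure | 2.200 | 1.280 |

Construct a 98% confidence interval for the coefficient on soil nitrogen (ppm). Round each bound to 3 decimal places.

Read off: b = 0.177, SE = 0.027 for soil nitrogen (ppm).
df = n − k − 1 = 37 − 3 − 1 = 33.
t* = t_{0.01, 33} = 2.444794.
Margin = t* × SE = 2.444794 × 0.027 = 0.06601.
CI: 0.177 ± 0.06601 → (0.111, 0.243).

(0.111, 0.243)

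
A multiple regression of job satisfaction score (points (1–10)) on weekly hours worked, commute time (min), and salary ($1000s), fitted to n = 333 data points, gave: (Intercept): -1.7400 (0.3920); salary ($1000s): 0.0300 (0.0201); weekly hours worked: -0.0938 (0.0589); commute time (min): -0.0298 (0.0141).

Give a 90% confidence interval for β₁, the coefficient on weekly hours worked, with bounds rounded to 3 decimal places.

Read off: b = -0.0938, SE = 0.0589 for weekly hours worked.
df = n − k − 1 = 333 − 3 − 1 = 329.
t* = t_{0.05, 329} = 1.649498.
Margin = t* × SE = 1.649498 × 0.0589 = 0.09716.
CI: -0.0938 ± 0.09716 → (-0.191, 0.003).

(-0.191, 0.003)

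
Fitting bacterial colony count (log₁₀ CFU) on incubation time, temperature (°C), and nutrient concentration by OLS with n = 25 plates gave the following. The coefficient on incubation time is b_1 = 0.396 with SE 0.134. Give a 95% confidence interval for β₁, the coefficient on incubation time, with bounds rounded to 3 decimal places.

(0.117, 0.675)

df = n − k − 1 = 25 − 3 − 1 = 21.
t* = t_{0.025, 21} = 2.079614.
Margin = t* × SE = 2.079614 × 0.134 = 0.27867.
CI: 0.396 ± 0.27867 → (0.117, 0.675).
With 95% confidence, each one-unit increase in incubation time is associated with a change of between 0.117 and 0.675 log₁₀ CFU in bacterial colony count, holding the other predictors fixed.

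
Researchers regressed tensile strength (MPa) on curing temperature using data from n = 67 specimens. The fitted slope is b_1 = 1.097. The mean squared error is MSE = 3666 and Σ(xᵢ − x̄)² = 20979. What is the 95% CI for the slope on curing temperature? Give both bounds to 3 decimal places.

SE(b_1) = √(MSE/Sₓₓ) = √(3666/20979) = 0.418027.
df = n − 2 = 65.
t* = t_{0.025, 65} = 1.997138.
Margin = t* × SE = 1.997138 × 0.418027 = 0.83486.
CI: 1.097 ± 0.83486 → (0.262, 1.932).
With 95% confidence, each one-unit increase in curing temperature is associated with a change of between 0.262 and 1.932 MPa in tensile strength.

(0.262, 1.932)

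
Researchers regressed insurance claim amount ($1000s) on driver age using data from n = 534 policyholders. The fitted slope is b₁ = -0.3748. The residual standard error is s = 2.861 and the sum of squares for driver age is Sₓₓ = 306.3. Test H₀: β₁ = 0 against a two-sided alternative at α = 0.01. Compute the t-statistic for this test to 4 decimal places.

t = -2.2927

SE(b₁) = s/√Sₓₓ = 2.861/√306.3 = 0.163472.
t = -0.3748 / 0.163472 = -2.2927.
df = n − 2 = 532.
Two-sided p ≈ 0.0223, which is ≥ 0.01, so fail to reject H₀.
The data do not give significant evidence of an association between driver age and insurance claim amount.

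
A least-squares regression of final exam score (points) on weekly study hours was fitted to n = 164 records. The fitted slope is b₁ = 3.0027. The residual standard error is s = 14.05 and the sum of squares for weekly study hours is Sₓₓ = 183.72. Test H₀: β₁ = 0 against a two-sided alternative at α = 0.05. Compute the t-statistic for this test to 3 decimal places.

SE(b₁) = s/√Sₓₓ = 14.05/√183.72 = 1.03657.
t = 3.0027 / 1.03657 = 2.897.
df = n − 2 = 162.
Two-sided p ≈ 0.0043, which is < 0.05, so reject H₀.
There is evidence that weekly study hours is associated with final exam score.

t = 2.897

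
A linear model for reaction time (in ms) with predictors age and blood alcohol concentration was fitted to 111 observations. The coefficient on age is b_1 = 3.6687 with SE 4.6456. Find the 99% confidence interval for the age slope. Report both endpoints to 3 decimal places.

df = n − k − 1 = 111 − 2 − 1 = 108.
t* = t_{0.005, 108} = 2.62212.
Margin = t* × SE = 2.62212 × 4.6456 = 12.18132.
CI: 3.6687 ± 12.18132 → (-8.513, 15.850).
With 99% confidence, each one-unit increase in age is associated with a change of between -8.513 and 15.850 ms in reaction time, holding the other predictors fixed.

(-8.513, 15.850)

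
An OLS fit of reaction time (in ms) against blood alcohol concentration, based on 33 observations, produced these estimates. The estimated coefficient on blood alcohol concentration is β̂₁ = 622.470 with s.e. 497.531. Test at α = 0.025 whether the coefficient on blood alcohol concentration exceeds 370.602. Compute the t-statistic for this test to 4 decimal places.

t = 0.5062

H₀: β₁ = 370.602 vs H₁: β₁ > 370.602.
t = (β̂₁ − β₁⁰)/SE = (622.470 − 370.602) / 497.531 = 0.5062.
df = n − 2 = 33 − 2 = 31.
One-sided p ≈ 0.3081, which is ≥ 0.025, so fail to reject H₀.
The data do not give significant evidence that the true slope on blood alcohol concentration exceeds 370.602 ms per unit.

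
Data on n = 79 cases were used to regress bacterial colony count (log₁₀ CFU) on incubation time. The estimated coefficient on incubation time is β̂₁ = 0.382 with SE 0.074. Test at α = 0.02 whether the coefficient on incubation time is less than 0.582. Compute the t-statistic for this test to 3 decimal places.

t = -2.703

H₀: β₁ = 0.582 vs H₁: β₁ < 0.582.
t = (β̂₁ − β₁⁰)/SE = (0.382 − 0.582) / 0.074 = -2.703.
df = n − 2 = 79 − 2 = 77.
One-sided p ≈ 0.0042, which is < 0.02, so reject H₀.
There is evidence that the true slope on incubation time is below 0.582 log₁₀ CFU per unit.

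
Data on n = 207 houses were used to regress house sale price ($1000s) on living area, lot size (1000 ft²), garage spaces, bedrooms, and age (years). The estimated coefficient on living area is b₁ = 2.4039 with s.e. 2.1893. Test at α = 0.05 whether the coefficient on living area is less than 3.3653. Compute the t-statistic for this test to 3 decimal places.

H₀: β₁ = 3.3653 vs H₁: β₁ < 3.3653.
t = (b₁ − β₁⁰)/SE = (2.4039 − 3.3653) / 2.1893 = -0.439.
df = n − k − 1 = 207 − 5 − 1 = 201.
One-sided p ≈ 0.3305, which is ≥ 0.05, so fail to reject H₀.
The data do not give significant evidence that the true slope on living area is below 3.3653 $1000s per unit, holding the other predictors fixed.

t = -0.439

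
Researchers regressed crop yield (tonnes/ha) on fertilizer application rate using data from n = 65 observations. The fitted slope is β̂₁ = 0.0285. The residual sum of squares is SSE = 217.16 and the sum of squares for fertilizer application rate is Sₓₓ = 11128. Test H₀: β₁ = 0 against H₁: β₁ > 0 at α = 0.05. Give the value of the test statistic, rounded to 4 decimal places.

t = 1.6193

MSE = SSE/(n − 2) = 217.16/63 = 3.44698.
SE(β̂₁) = √(MSE/Sₓₓ) = √(3.44698/11128) = 0.0175999.
t = 0.0285 / 0.0175999 = 1.6193.
df = n − 2 = 63.
One-sided p ≈ 0.0552, which is ≥ 0.05, so fail to reject H₀.
The data do not give significant evidence that the true slope on fertilizer application rate is positive.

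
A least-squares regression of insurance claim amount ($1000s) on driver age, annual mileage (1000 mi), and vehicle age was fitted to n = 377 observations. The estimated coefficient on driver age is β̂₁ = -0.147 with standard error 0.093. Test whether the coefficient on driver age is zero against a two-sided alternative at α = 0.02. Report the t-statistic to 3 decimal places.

t = -1.581

H₀: β₁ = 0 vs H₁: β₁ ≠ 0.
t = (β̂₁ − β₁⁰)/SE = -0.147 / 0.093 = -1.581.
df = n − k − 1 = 377 − 3 − 1 = 373.
Two-sided p ≈ 0.1148, which is ≥ 0.02, so fail to reject H₀.
The data do not give significant evidence of an association between driver age and insurance claim amount, after adjusting for the other predictors.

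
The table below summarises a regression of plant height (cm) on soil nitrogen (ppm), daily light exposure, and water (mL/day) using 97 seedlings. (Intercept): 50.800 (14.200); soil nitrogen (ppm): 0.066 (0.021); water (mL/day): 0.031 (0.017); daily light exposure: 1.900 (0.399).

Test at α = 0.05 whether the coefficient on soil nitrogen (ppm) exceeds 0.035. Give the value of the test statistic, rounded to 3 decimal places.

t = 1.476

Read off: b = 0.066, SE = 0.021 for soil nitrogen (ppm).
H₀: β₁ = 0.035 vs H₁: β₁ > 0.035.
t = (0.066 − 0.035) / 0.021 = 1.476.
df = n − k − 1 = 97 − 3 − 1 = 93.
One-sided p ≈ 0.0716, which is ≥ 0.05, so fail to reject H₀.
The data do not give significant evidence that the true slope on soil nitrogen (ppm) exceeds 0.035 cm per unit, holding the other predictors fixed.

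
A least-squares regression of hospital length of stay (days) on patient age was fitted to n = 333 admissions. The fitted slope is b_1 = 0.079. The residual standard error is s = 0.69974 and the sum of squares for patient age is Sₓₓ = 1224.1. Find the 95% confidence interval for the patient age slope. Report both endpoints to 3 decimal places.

SE(b_1) = s/√Sₓₓ = 0.69974/√1224.1 = 0.0199999.
df = n − 2 = 331.
t* = t_{0.025, 331} = 1.967157.
Margin = t* × SE = 1.967157 × 0.0199999 = 0.03934.
CI: 0.079 ± 0.03934 → (0.040, 0.118).
With 95% confidence, each one-unit increase in patient age is associated with a change of between 0.040 and 0.118 days in hospital length of stay.

(0.040, 0.118)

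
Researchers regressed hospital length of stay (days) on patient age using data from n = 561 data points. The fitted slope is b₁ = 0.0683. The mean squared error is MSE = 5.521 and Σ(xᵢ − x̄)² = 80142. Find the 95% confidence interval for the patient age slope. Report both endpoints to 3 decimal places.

(0.052, 0.085)

SE(b₁) = √(MSE/Sₓₓ) = √(5.521/80142) = 0.00830001.
df = n − 2 = 559.
t* = t_{0.025, 559} = 1.964217.
Margin = t* × SE = 1.964217 × 0.00830001 = 0.01630.
CI: 0.0683 ± 0.01630 → (0.052, 0.085).
With 95% confidence, each one-unit increase in patient age is associated with a change of between 0.052 and 0.085 days in hospital length of stay.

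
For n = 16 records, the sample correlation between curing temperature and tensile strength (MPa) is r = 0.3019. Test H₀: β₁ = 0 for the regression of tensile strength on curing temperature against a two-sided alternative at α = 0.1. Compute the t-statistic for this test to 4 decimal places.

t = r·√(n − 2)/√(1 − r²) = 0.3019·√14/√0.908856 = 1.1849.
df = n − 2 = 14.
Two-sided p ≈ 0.2558, which is ≥ 0.1, so fail to reject H₀.
The data do not give significant evidence of a linear association between curing temperature and tensile strength.

t = 1.1849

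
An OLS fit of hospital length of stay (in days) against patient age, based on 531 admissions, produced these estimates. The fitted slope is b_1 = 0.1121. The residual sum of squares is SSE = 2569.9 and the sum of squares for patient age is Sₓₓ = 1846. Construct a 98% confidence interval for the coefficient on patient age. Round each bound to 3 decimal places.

(-0.008, 0.232)

MSE = SSE/(n − 2) = 2569.9/529 = 4.85803.
SE(b_1) = √(MSE/Sₓₓ) = √(4.85803/1846) = 0.0512997.
df = n − 2 = 529.
t* = t_{0.01, 529} = 2.333418.
Margin = t* × SE = 2.333418 × 0.0512997 = 0.11970.
CI: 0.1121 ± 0.11970 → (-0.008, 0.232).
With 98% confidence, each one-unit increase in patient age is associated with a change of between -0.008 and 0.232 days in hospital length of stay.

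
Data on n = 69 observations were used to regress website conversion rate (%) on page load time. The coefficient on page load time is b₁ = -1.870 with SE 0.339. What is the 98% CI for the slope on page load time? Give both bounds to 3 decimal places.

df = n − 2 = 69 − 2 = 67.
t* = t_{0.01, 67} = 2.383302.
Margin = t* × SE = 2.383302 × 0.339 = 0.80794.
CI: -1.870 ± 0.80794 → (-2.678, -1.062).
With 98% confidence, each one-unit increase in page load time is associated with a change of between -2.678 and -1.062 % in website conversion rate.

(-2.678, -1.062)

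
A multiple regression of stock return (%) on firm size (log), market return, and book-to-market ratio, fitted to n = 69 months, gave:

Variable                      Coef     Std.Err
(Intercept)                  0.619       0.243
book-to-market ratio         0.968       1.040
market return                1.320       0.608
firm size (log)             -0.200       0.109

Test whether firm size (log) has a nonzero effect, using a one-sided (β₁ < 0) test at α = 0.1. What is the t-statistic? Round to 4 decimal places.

Read off: b = -0.200, SE = 0.109 for firm size (log).
H₀: β₁ = 0 vs H₁: β₁ < 0.
t = -0.200 / 0.109 = -1.8349.
df = n − k − 1 = 69 − 3 − 1 = 65.
One-sided p ≈ 0.0356, which is < 0.1, so reject H₀.
There is evidence that the true slope on firm size (log) is negative, holding the other predictors fixed.

t = -1.8349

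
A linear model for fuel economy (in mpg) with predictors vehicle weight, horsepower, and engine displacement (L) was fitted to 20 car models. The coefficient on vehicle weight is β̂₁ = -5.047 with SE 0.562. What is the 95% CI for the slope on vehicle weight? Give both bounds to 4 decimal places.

(-6.2384, -3.8556)

df = n − k − 1 = 20 − 3 − 1 = 16.
t* = t_{0.025, 16} = 2.119905.
Margin = t* × SE = 2.119905 × 0.562 = 1.191387.
CI: -5.047 ± 1.191387 → (-6.2384, -3.8556).
With 95% confidence, each one-unit increase in vehicle weight is associated with a change of between -6.2384 and -3.8556 mpg in fuel economy, holding the other predictors fixed.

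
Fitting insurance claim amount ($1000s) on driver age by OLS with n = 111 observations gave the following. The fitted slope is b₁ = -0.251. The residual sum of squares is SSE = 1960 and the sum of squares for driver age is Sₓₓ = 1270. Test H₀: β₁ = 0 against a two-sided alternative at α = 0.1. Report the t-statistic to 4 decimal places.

MSE = SSE/(n − 2) = 1960/109 = 17.9817.
SE(b₁) = √(MSE/Sₓₓ) = √(17.9817/1270) = 0.118991.
t = -0.251 / 0.118991 = -2.1094.
df = n − 2 = 109.
Two-sided p ≈ 0.0372, which is < 0.1, so reject H₀.
There is evidence that driver age is associated with insurance claim amount.

t = -2.1094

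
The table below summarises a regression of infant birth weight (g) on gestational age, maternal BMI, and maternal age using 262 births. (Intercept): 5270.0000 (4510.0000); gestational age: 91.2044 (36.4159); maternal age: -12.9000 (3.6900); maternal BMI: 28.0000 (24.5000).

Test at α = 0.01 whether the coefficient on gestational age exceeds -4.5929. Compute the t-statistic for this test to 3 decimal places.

t = 2.631

Read off: b = 91.2044, SE = 36.4159 for gestational age.
H₀: β₁ = -4.5929 vs H₁: β₁ > -4.5929.
t = (91.2044 − (-4.5929)) / 36.4159 = 2.631.
df = n − k − 1 = 262 − 3 − 1 = 258.
One-sided p ≈ 0.0045, which is < 0.01, so reject H₀.
There is evidence that the true slope on gestational age exceeds -4.5929 g per unit, holding the other predictors fixed.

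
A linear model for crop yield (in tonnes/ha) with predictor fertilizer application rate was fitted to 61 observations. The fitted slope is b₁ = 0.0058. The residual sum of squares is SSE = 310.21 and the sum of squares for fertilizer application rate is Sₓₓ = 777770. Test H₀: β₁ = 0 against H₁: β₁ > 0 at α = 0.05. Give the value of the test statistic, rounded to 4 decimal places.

t = 2.2308

MSE = SSE/(n − 2) = 310.21/59 = 5.2578.
SE(b₁) = √(MSE/Sₓₓ) = √(5.2578/777770) = 0.00260002.
t = 0.0058 / 0.00260002 = 2.2308.
df = n − 2 = 59.
One-sided p ≈ 0.0148, which is < 0.05, so reject H₀.
There is evidence that the true slope on fertilizer application rate is positive.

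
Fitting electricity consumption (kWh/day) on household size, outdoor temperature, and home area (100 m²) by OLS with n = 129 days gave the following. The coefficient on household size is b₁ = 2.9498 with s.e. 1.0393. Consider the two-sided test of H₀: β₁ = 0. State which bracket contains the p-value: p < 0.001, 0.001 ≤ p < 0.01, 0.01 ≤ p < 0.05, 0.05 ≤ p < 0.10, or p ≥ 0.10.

0.001 ≤ p < 0.01

t = 2.9498 / 1.0393 = 2.838.
df = n − k − 1 = 129 − 3 − 1 = 125.
Two-sided p = 2·P(T_{125} > |t|) ≈ 0.0053.
So 0.001 ≤ p < 0.01.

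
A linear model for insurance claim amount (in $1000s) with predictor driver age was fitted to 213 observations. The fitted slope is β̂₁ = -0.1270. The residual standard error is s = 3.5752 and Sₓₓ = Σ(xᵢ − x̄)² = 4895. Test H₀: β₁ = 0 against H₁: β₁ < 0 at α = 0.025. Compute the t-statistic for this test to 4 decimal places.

t = -2.4853

SE(β̂₁) = s/√Sₓₓ = 3.5752/√4895 = 0.0511004.
t = -0.1270 / 0.0511004 = -2.4853.
df = n − 2 = 211.
One-sided p ≈ 0.0069, which is < 0.025, so reject H₀.
There is evidence that the true slope on driver age is negative.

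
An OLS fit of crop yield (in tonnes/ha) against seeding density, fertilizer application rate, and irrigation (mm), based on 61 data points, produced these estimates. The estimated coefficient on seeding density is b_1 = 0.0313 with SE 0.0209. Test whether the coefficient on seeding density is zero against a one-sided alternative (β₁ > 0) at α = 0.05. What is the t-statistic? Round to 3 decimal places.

t = 1.498

H₀: β₁ = 0 vs H₁: β₁ > 0.
t = (b_1 − β₁⁰)/SE = 0.0313 / 0.0209 = 1.498.
df = n − k − 1 = 61 − 3 − 1 = 57.
One-sided p ≈ 0.0699, which is ≥ 0.05, so fail to reject H₀.
The data do not give significant evidence that the true slope on seeding density is positive, holding the other predictors fixed.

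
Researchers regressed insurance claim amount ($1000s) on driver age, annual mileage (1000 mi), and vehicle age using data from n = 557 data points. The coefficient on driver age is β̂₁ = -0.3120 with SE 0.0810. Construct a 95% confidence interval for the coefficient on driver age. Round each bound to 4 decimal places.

df = n − k − 1 = 557 − 3 − 1 = 553.
t* = t_{0.025, 553} = 1.964263.
Margin = t* × SE = 1.964263 × 0.0810 = 0.159105.
CI: -0.3120 ± 0.159105 → (-0.4711, -0.1529).
With 95% confidence, each one-unit increase in driver age is associated with a change of between -0.4711 and -0.1529 $1000s in insurance claim amount, holding the other predictors fixed.

(-0.4711, -0.1529)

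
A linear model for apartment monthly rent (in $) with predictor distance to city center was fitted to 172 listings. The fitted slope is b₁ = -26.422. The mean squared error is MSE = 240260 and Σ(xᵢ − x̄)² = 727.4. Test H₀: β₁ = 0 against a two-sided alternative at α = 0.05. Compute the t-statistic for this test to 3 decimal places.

t = -1.454

SE(b₁) = √(MSE/Sₓₓ) = √(240260/727.4) = 18.1741.
t = -26.422 / 18.1741 = -1.454.
df = n − 2 = 170.
Two-sided p ≈ 0.1478, which is ≥ 0.05, so fail to reject H₀.
The data do not give significant evidence of an association between distance to city center and apartment monthly rent.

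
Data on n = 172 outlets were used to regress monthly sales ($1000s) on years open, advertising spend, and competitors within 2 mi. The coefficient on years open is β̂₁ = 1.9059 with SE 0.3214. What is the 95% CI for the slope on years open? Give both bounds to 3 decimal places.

df = n − k − 1 = 172 − 3 − 1 = 168.
t* = t_{0.025, 168} = 1.974185.
Margin = t* × SE = 1.974185 × 0.3214 = 0.63450.
CI: 1.9059 ± 0.63450 → (1.271, 2.540).
With 95% confidence, each one-unit increase in years open is associated with a change of between 1.271 and 2.540 $1000s in monthly sales, holding the other predictors fixed.

(1.271, 2.540)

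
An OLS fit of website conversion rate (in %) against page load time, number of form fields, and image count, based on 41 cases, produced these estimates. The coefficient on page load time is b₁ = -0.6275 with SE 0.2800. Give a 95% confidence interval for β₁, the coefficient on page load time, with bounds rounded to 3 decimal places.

(-1.195, -0.060)

df = n − k − 1 = 41 − 3 − 1 = 37.
t* = t_{0.025, 37} = 2.026192.
Margin = t* × SE = 2.026192 × 0.2800 = 0.56733.
CI: -0.6275 ± 0.56733 → (-1.195, -0.060).
With 95% confidence, each one-unit increase in page load time is associated with a change of between -1.195 and -0.060 % in website conversion rate, holding the other predictors fixed.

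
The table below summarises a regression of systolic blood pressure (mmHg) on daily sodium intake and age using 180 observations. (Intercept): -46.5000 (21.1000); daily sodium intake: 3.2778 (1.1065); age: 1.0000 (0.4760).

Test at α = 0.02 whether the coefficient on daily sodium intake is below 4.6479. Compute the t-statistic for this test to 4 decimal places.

t = -1.2382

Read off: b = 3.2778, SE = 1.1065 for daily sodium intake.
H₀: β₁ = 4.6479 vs H₁: β₁ < 4.6479.
t = (3.2778 − 4.6479) / 1.1065 = -1.2382.
df = n − k − 1 = 180 − 2 − 1 = 177.
One-sided p ≈ 0.1086, which is ≥ 0.02, so fail to reject H₀.
The data do not give significant evidence that the true slope on daily sodium intake is below 4.6479 mmHg per unit, holding the other predictors fixed.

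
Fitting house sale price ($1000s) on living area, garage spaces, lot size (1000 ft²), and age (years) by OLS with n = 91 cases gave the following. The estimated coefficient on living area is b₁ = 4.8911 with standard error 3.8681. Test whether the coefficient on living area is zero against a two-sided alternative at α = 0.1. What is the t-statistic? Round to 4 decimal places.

H₀: β₁ = 0 vs H₁: β₁ ≠ 0.
t = (b₁ − β₁⁰)/SE = 4.8911 / 3.8681 = 1.2645.
df = n − k − 1 = 91 − 4 − 1 = 86.
Two-sided p ≈ 0.2095, which is ≥ 0.1, so fail to reject H₀.
The data do not give significant evidence of an association between living area and house sale price, after adjusting for the other predictors.

t = 1.2645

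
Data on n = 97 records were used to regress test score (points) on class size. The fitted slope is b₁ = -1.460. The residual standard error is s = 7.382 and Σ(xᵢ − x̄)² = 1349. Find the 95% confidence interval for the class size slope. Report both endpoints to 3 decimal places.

SE(b₁) = s/√Sₓₓ = 7.382/√1349 = 0.200987.
df = n − 2 = 95.
t* = t_{0.025, 95} = 1.985251.
Margin = t* × SE = 1.985251 × 0.200987 = 0.39901.
CI: -1.460 ± 0.39901 → (-1.859, -1.061).
With 95% confidence, each one-unit increase in class size is associated with a change of between -1.859 and -1.061 points in test score.

(-1.859, -1.061)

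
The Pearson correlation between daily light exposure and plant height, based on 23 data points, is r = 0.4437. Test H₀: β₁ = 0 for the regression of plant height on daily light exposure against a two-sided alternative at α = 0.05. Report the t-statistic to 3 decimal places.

t = r·√(n − 2)/√(1 − r²) = 0.4437·√21/√0.80313 = 2.269.
df = n − 2 = 21.
Two-sided p ≈ 0.0339, which is < 0.05, so reject H₀.
There is evidence of a linear association between daily light exposure and plant height.

t = 2.269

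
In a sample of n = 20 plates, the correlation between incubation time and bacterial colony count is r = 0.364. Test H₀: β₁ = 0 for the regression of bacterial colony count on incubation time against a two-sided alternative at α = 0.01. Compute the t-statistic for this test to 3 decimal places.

t = 1.658

t = r·√(n − 2)/√(1 − r²) = 0.364·√18/√0.867504 = 1.658.
df = n − 2 = 18.
Two-sided p ≈ 0.1146, which is ≥ 0.01, so fail to reject H₀.
The data do not give significant evidence of a linear association between incubation time and bacterial colony count.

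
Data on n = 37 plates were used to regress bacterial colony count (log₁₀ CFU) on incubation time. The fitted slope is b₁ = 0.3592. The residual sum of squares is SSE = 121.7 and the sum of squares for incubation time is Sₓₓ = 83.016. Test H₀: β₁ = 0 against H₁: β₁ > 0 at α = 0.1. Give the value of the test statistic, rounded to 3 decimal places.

t = 1.755

MSE = SSE/(n − 2) = 121.7/35 = 3.47714.
SE(b₁) = √(MSE/Sₓₓ) = √(3.47714/83.016) = 0.204659.
t = 0.3592 / 0.204659 = 1.755.
df = n − 2 = 35.
One-sided p ≈ 0.0440, which is < 0.1, so reject H₀.
There is evidence that the true slope on incubation time is positive.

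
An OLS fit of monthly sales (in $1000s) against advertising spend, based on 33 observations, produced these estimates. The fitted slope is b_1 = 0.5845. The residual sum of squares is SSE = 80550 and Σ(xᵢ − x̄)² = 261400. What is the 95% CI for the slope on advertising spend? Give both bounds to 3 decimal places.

MSE = SSE/(n − 2) = 80550/31 = 2598.39.
SE(b_1) = √(MSE/Sₓₓ) = √(2598.39/261400) = 0.0997009.
df = n − 2 = 31.
t* = t_{0.025, 31} = 2.039513.
Margin = t* × SE = 2.039513 × 0.0997009 = 0.20334.
CI: 0.5845 ± 0.20334 → (0.381, 0.788).
With 95% confidence, each one-unit increase in advertising spend is associated with a change of between 0.381 and 0.788 $1000s in monthly sales.

(0.381, 0.788)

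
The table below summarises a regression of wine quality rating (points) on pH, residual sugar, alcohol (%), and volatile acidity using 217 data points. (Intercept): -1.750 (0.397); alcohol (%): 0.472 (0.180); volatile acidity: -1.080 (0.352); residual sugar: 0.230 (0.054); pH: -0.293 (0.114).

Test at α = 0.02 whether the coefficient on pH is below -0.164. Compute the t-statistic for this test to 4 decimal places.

Read off: b = -0.293, SE = 0.114 for pH.
H₀: β₁ = -0.164 vs H₁: β₁ < -0.164.
t = (-0.293 − (-0.164)) / 0.114 = -1.1316.
df = n − k − 1 = 217 − 4 − 1 = 212.
One-sided p ≈ 0.1295, which is ≥ 0.02, so fail to reject H₀.
The data do not give significant evidence that the true slope on pH is below -0.164 points per unit, holding the other predictors fixed.

t = -1.1316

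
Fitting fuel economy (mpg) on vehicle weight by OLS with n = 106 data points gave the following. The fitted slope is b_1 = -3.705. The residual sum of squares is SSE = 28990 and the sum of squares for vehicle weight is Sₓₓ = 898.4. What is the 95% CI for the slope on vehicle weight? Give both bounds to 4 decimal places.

MSE = SSE/(n − 2) = 28990/104 = 278.75.
SE(b_1) = √(MSE/Sₓₓ) = √(278.75/898.4) = 0.557022.
df = n − 2 = 104.
t* = t_{0.025, 104} = 1.983038.
Margin = t* × SE = 1.983038 × 0.557022 = 1.104596.
CI: -3.705 ± 1.104596 → (-4.8096, -2.6004).
With 95% confidence, each one-unit increase in vehicle weight is associated with a change of between -4.8096 and -2.6004 mpg in fuel economy.

(-4.8096, -2.6004)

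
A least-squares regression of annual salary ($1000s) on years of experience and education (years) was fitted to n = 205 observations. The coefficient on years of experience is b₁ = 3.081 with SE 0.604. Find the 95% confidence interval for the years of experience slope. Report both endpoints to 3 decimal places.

(1.890, 4.272)

df = n − k − 1 = 205 − 2 − 1 = 202.
t* = t_{0.025, 202} = 1.971777.
Margin = t* × SE = 1.971777 × 0.604 = 1.19095.
CI: 3.081 ± 1.19095 → (1.890, 4.272).
With 95% confidence, each one-unit increase in years of experience is associated with a change of between 1.890 and 4.272 $1000s in annual salary, holding the other predictors fixed.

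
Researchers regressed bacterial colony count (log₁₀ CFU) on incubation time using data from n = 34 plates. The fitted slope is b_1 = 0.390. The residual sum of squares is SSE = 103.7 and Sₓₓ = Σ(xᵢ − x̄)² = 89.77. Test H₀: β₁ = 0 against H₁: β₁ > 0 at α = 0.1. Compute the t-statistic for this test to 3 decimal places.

t = 2.053

MSE = SSE/(n − 2) = 103.7/32 = 3.24063.
SE(b_1) = √(MSE/Sₓₓ) = √(3.24063/89.77) = 0.189998.
t = 0.390 / 0.189998 = 2.053.
df = n − 2 = 32.
One-sided p ≈ 0.0242, which is < 0.1, so reject H₀.
There is evidence that the true slope on incubation time is positive.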